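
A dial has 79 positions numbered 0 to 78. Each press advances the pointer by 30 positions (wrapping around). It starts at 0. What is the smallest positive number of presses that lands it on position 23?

30⁻¹ ≡ 29 (mod 79) because 30·29 = 870 = 11·79 + 1.
Multiplying both sides by 29: x ≡ 29·23 = 667 ≡ 35 (mod 79).
Check: 30·35 = 1050 = 13·79 + 23.

35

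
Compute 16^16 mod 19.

Square-and-reduce mod 19: 16^1≡16, 16^2≡9, 16^4≡5, 16^8≡6, 16^16≡17.
Since 16 = 16 in binary, 16^16 ≡ 17 ≡ 17 (mod 19).

17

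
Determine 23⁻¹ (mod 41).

23·25 = 575 = 14·41 + 1, so 23⁻¹ ≡ 25 (mod 41).

25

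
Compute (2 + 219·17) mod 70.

219·17 = 3723.
3723 mod 70 = 13 (since 53·70 = 3710).
(2 + 13) mod 70 = 15.

15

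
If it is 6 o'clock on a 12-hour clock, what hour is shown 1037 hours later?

1037 − 86·12 = 5, so 1037 ≡ 5 (mod 12).
6 + 5 → 11 on a 12-hour dial.

11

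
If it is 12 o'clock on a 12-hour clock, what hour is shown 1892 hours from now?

8

1892 mod 12 = 8 (since 157·12 = 1884).
12 + 8 → 8 on a 12-hour dial.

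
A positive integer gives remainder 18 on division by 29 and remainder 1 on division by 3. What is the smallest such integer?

x ≡ 1 (mod 3) gives x ∈ {1, 4, 7, 10, 13, 16, 19, 22, …}.
The first of these with x mod 29 = 18 is 76.

76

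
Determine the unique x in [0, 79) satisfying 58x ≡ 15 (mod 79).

67

The inverse of 58 mod 79 is 15 (since 58·15 = 870 ≡ 1).
So x ≡ 15·15 = 225 ≡ 67 (mod 79).
Check: 58·67 = 3886 = 49·79 + 15.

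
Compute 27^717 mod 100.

By repeated squaring mod 100: 27^1≡27, 27^2≡29, 27^4≡41, 27^8≡81, 27^16≡61, 27^32≡21, 27^64≡41, 27^128≡81, 27^256≡61, 27^512≡21.
Since 717 = 1 + 4 + 8 + 64 + 128 + 512 in binary, 27^717 ≡ 27·41·81·41·81·21 ≡ 47 (mod 100).

47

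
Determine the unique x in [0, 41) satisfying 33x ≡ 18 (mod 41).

8

33⁻¹ ≡ 5 (mod 41) because 33·5 = 165 = 4·41 + 1.
Multiplying both sides by 5: x ≡ 5·18 = 90 ≡ 8 (mod 41).
Check: 33·8 = 264 = 6·41 + 18.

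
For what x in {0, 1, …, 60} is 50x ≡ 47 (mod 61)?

The inverse of 50 mod 61 is 11 (since 50·11 = 550 ≡ 1).
So x ≡ 11·47 = 517 ≡ 29 (mod 61).

29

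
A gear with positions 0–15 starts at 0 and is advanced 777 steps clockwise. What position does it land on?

9

777 − 48·16 = 9, so 777 ≡ 9 (mod 16).
(0 + 9) mod 16 = 9.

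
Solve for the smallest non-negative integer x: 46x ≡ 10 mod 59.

31

The inverse of 46 mod 59 is 9 (since 46·9 = 414 ≡ 1).
Multiplying both sides by 9: x ≡ 9·10 = 90 ≡ 31 (mod 59).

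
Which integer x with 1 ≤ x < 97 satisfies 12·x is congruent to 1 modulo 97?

97 = 8·12 + 1
12 = 12·1 + 0
Back-substituting gives 12·89 ≡ 1 (mod 97).

89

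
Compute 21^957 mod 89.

55

Successive squares of 21 mod 89: 21^1≡21, 21^2≡85, 21^4≡16, 21^8≡78, 21^16≡32, 21^32≡45, 21^64≡67, 21^128≡39, 21^256≡8, 21^512≡64.
Since 957 = 1 + 4 + 8 + 16 + 32 + 128 + 256 + 512 in binary, 21^957 ≡ 21·16·78·32·45·39·8·64 ≡ 55 (mod 89).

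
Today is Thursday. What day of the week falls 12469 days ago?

12469 = 1781·7 + 2, so 12469 mod 7 = 2.
Thursday − 2 days → Tuesday.

Tuesday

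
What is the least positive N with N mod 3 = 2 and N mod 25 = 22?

x ≡ 2 (mod 3) gives x ∈ {2, 5, 8, 11, 14, 17, 20, 23, …}.
The first of these with x mod 25 = 22 is 47.

47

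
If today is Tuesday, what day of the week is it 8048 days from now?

Sunday

8048 mod 7 = 5 (since 1149·7 = 8043).
Tuesday + 5 days → Sunday.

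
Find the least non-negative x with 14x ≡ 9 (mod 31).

25

14⁻¹ ≡ 20 (mod 31) because 14·20 = 280 = 9·31 + 1.
Multiplying both sides by 20: x ≡ 20·9 = 180 ≡ 25 (mod 31).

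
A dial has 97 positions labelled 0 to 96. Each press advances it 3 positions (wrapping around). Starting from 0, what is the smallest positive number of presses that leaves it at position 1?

97 = 32·3 + 1
3 = 3·1 + 0
Back-substituting gives 3·65 ≡ 1 (mod 97).

65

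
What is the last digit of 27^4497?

Last digits of 7^n: 7, 9, 3, 1 (period 4).
4497 mod 4 = 1, so the last digit matches 7^1 = 7.

7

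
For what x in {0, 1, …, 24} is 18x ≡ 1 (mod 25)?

The inverse of 18 mod 25 is 7 (since 18·7 = 126 ≡ 1).
Multiplying both sides by 7: x ≡ 7·1 = 7 ≡ 7 (mod 25).

7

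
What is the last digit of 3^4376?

Last digits of 3^n: 3, 9, 7, 1 (period 4).
4376 leaves remainder 0 on division by 4, so 3^4376 ends in 1.

1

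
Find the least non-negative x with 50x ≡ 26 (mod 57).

37

50⁻¹ ≡ 8 (mod 57) because 50·8 = 400 = 7·57 + 1.
Multiplying both sides by 8: x ≡ 8·26 = 208 ≡ 37 (mod 57).
Check: 50·37 = 1850 = 32·57 + 26.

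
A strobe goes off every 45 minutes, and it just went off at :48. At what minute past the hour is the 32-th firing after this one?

48

32·45 = 1440.
1440 − 24·60 = 0, so 1440 ≡ 0 (mod 60).
(48 + 0) mod 60 = 48.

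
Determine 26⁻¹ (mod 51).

2

26·2 = 52 = 1·51 + 1, so 26⁻¹ ≡ 2 (mod 51).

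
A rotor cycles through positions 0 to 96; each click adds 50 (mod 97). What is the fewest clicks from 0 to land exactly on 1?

33

50·33 = 1650 = 17·97 + 1, so 50⁻¹ ≡ 33 (mod 97).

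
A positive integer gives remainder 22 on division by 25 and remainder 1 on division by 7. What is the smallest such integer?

22

Since 7·18 ≡ 1 (mod 25), take x = 1 + 7·((22−1)·18 mod 25) = 1 + 7·3 = 22.
Check: 22 mod 25 = 22, 22 mod 7 = 1.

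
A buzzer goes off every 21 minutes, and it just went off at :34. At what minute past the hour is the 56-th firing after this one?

56·21 = 1176.
Dividing 1176 by 60 gives quotient 19 and remainder 36.
(34 + 36) mod 60 = 10.

10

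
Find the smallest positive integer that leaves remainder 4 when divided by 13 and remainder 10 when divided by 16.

x ≡ 4 (mod 13) gives x ∈ {4, 17, 30, 43, 56, 69, 82, 95, …}.
The first of these with x mod 16 = 10 is 186.

186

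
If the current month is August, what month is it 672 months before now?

August

672 − 56·12 = 0, so 672 ≡ 0 (mod 12).
August − 0 months → August.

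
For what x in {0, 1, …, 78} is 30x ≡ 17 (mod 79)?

19

30⁻¹ ≡ 29 (mod 79) because 30·29 = 870 = 11·79 + 1.
So x ≡ 29·17 = 493 ≡ 19 (mod 79).
Check: 30·19 = 570 = 7·79 + 17.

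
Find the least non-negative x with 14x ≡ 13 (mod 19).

5

The inverse of 14 mod 19 is 15 (since 14·15 = 210 ≡ 1).
Multiplying both sides by 15: x ≡ 15·13 = 195 ≡ 5 (mod 19).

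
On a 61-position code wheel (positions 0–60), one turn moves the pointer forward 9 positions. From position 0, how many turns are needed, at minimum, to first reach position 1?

34

61 = 6·9 + 7
9 = 1·7 + 2
7 = 3·2 + 1
2 = 2·1 + 0
Back-substituting gives 9·34 ≡ 1 (mod 61).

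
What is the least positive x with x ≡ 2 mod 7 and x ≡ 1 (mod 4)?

9

x ≡ 1 (mod 4) gives x ∈ {1, 5, 9}.
The first of these with x mod 7 = 2 is 9.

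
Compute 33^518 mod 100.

By repeated squaring mod 100: 33^1≡33, 33^2≡89, 33^4≡21, 33^8≡41, 33^16≡81, 33^32≡61, 33^64≡21, 33^128≡41, 33^256≡81, 33^512≡61.
Since 518 = 2 + 4 + 512 in binary, 33^518 ≡ 89·21·61 ≡ 9 (mod 100).

9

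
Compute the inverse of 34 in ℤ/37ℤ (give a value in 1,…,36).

12

34·12 = 408 = 11·37 + 1, so 34⁻¹ ≡ 12 (mod 37).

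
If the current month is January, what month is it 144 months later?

144 = 12·12 + 0, so 144 mod 12 = 0.
January + 0 months → January.

January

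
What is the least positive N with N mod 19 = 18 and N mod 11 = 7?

Since 11·7 ≡ 1 (mod 19), take x = 7 + 11·((18−7)·7 mod 19) = 7 + 11·1 = 18.
Check: 18 mod 19 = 18, 18 mod 11 = 7.

18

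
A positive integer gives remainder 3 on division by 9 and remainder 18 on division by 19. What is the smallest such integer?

75

x ≡ 3 (mod 9) gives x ∈ {3, 12, 21, 30, 39, 48, 57, 66, …}.
The first of these with x mod 19 = 18 is 75.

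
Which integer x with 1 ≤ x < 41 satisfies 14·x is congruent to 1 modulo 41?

14·3 = 42 = 1·41 + 1, so 14⁻¹ ≡ 3 (mod 41).

3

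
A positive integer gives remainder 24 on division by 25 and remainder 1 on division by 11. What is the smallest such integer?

Since 11·16 ≡ 1 (mod 25), take x = 1 + 11·((24−1)·16 mod 25) = 1 + 11·18 = 199.
Check: 199 mod 25 = 24, 199 mod 11 = 1.

199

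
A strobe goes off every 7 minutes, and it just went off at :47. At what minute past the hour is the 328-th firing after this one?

3

328·7 = 2296.
Dividing 2296 by 60 gives quotient 38 and remainder 16.
(47 + 16) mod 60 = 3.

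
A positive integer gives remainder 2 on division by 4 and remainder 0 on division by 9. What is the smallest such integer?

x ≡ 2 (mod 4) gives x ∈ {2, 6, 10, 14, 18}.
The first of these with x mod 9 = 0 is 18.

18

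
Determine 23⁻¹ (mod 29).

24

23·24 = 552 = 19·29 + 1, so 23⁻¹ ≡ 24 (mod 29).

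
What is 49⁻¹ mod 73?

49·3 = 147 = 2·73 + 1, so 49⁻¹ ≡ 3 (mod 73).

3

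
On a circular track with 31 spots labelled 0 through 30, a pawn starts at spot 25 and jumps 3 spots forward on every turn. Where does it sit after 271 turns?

1

271·3 = 813.
813 mod 31 = 7 (since 26·31 = 806).
(25 + 7) mod 31 = 1.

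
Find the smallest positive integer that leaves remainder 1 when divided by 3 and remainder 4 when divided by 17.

x ≡ 1 (mod 3) gives x ∈ {1, 4}.
The first of these with x mod 17 = 4 is 4.

4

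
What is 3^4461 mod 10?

The units digit of 3^n cycles with period 4: 3, 9, 7, 1, …
4461 leaves remainder 1 on division by 4, so 3^4461 ends in 3.

3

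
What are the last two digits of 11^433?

31

Square-and-reduce mod 100: 11^1≡11, 11^2≡21, 11^4≡41, 11^8≡81, 11^16≡61, 11^32≡21, 11^64≡41, 11^128≡81, 11^256≡61.
433 = 1 + 16 + 32 + 128 + 256, so 11^433 ≡ 11·61·21·81·61 ≡ 31 (mod 100).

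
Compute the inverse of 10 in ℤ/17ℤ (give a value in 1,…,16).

12

10·12 = 120 = 7·17 + 1, so 10⁻¹ ≡ 12 (mod 17).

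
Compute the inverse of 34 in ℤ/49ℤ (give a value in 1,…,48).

34·13 = 442 = 9·49 + 1, so 34⁻¹ ≡ 13 (mod 49).

13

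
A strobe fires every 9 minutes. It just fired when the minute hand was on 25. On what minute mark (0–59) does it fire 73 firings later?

73·9 = 657.
657 mod 60 = 57 (since 10·60 = 600).
(25 + 57) mod 60 = 22.

22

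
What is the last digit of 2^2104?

The units digit of 2^n cycles with period 4: 2, 4, 8, 6, …
2104 leaves remainder 0 on division by 4, so 2^2104 ends in 6.

6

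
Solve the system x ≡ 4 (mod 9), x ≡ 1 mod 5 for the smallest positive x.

31

Since 5·2 ≡ 1 (mod 9), take x = 1 + 5·((4−1)·2 mod 9) = 1 + 5·6 = 31.
Check: 31 mod 9 = 4, 31 mod 5 = 1.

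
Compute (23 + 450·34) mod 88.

11

450·34 = 15300.
15300 = 173·88 + 76, so 15300 mod 88 = 76.
(23 + 76) mod 88 = 11.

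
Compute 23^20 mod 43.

15

Successive squares of 23 mod 43: 23^1≡23, 23^2≡13, 23^4≡40, 23^8≡9, 23^16≡38.
Since 20 = 4 + 16 in binary, 23^20 ≡ 40·38 ≡ 15 (mod 43).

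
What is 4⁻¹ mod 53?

40

4·40 = 160 = 3·53 + 1, so 4⁻¹ ≡ 40 (mod 53).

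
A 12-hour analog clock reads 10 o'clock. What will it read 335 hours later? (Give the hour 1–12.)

335 mod 12 = 11 (since 27·12 = 324).
10 + 11 → 9 on a 12-hour dial.

9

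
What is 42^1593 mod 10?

Last digits of 2^n: 2, 4, 8, 6 (period 4).
1593 leaves remainder 1 on division by 4, so 42^1593 ends in 2.

2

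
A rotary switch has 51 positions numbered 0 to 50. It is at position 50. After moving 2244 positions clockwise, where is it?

Dividing 2244 by 51 gives quotient 44 and remainder 0.
(50 + 0) mod 51 = 50.

50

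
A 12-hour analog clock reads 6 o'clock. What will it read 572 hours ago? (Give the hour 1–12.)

10

572 = 47·12 + 8, so 572 mod 12 = 8.
6 − 8 → 10 on a 12-hour dial.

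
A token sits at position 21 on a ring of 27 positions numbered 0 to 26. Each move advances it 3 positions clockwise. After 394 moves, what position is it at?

15

394·3 = 1182.
Dividing 1182 by 27 gives quotient 43 and remainder 21.
(21 + 21) mod 27 = 15.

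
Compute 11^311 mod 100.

Square-and-reduce mod 100: 11^1≡11, 11^2≡21, 11^4≡41, 11^8≡81, 11^16≡61, 11^32≡21, 11^64≡41, 11^128≡81, 11^256≡61.
311 = 1 + 2 + 4 + 16 + 32 + 256, so 11^311 ≡ 11·21·41·61·21·61 ≡ 11 (mod 100).

11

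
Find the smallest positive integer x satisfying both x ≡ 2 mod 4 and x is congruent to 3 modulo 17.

x ≡ 2 (mod 4) gives x ∈ {2, 6, 10, 14, 18, 22, 26, 30, …}.
The first of these with x mod 17 = 3 is 54.

54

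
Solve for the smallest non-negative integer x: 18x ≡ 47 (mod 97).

8

18⁻¹ ≡ 27 (mod 97) because 18·27 = 486 = 5·97 + 1.
So x ≡ 27·47 = 1269 ≡ 8 (mod 97).
Check: 18·8 = 144 = 1·97 + 47.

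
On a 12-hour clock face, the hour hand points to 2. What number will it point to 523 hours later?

523 = 43·12 + 7, so 523 mod 12 = 7.
2 + 7 → 9 on a 12-hour dial.

9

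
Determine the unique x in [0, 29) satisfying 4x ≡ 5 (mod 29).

23

4⁻¹ ≡ 22 (mod 29) because 4·22 = 88 = 3·29 + 1.
Multiplying both sides by 22: x ≡ 22·5 = 110 ≡ 23 (mod 29).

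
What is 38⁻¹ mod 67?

30

67 = 1·38 + 29
38 = 1·29 + 9
29 = 3·9 + 2
9 = 4·2 + 1
2 = 2·1 + 0
Back-substituting gives 38·30 ≡ 1 (mod 67).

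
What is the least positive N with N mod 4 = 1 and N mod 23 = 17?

x ≡ 1 (mod 4) gives x ∈ {1, 5, 9, 13, 17}.
The first of these with x mod 23 = 17 is 17.

17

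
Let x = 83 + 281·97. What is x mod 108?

281·97 = 27257.
27257 mod 108 = 41 (since 252·108 = 27216).
(83 + 41) mod 108 = 16.

16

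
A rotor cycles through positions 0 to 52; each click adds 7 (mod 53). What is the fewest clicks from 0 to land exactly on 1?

7·38 = 266 = 5·53 + 1, so 7⁻¹ ≡ 38 (mod 53).

38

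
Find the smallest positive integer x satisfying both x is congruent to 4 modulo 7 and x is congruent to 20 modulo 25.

95

Since 25·2 ≡ 1 (mod 7), take x = 20 + 25·((4−20)·2 mod 7) = 20 + 25·3 = 95.
Check: 95 mod 7 = 4, 95 mod 25 = 20.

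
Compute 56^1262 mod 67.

19

Successive squares of 56 mod 67: 56^1≡56, 56^2≡54, 56^4≡35, 56^8≡19, 56^16≡26, 56^32≡6, 56^64≡36, 56^128≡23, 56^256≡60, 56^512≡49, 56^1024≡56.
1262 = 2 + 4 + 8 + 32 + 64 + 128 + 1024, so 56^1262 ≡ 54·35·19·6·36·23·56 ≡ 19 (mod 67).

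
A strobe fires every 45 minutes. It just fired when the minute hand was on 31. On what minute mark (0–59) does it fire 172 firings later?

31

172·45 = 7740.
7740 mod 60 = 0 (since 129·60 = 7740).
(31 + 0) mod 60 = 31.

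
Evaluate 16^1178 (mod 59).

Successive squares of 16 mod 59: 16^1≡16, 16^2≡20, 16^4≡46, 16^8≡51, 16^16≡5, 16^32≡25, 16^64≡35, 16^128≡45, 16^256≡19, 16^512≡7, 16^1024≡49.
1178 = 2 + 8 + 16 + 128 + 1024, so 16^1178 ≡ 20·51·5·45·49 ≡ 41 (mod 59).

41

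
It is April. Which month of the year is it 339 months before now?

January

339 = 28·12 + 3, so 339 mod 12 = 3.
April − 3 months → January.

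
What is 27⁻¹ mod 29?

14

27·14 = 378 = 13·29 + 1, so 27⁻¹ ≡ 14 (mod 29).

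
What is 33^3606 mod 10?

The units digit of 33^n cycles with period 4: 3, 9, 7, 1, …
3606 leaves remainder 2 on division by 4, so 33^3606 ends in 9.

9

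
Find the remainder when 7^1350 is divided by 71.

37

Successive squares of 7 mod 71: 7^1≡7, 7^2≡49, 7^4≡58, 7^8≡27, 7^16≡19, 7^32≡6, 7^64≡36, 7^128≡18, 7^256≡40, 7^512≡38, 7^1024≡24.
Since 1350 = 2 + 4 + 64 + 256 + 1024 in binary, 7^1350 ≡ 49·58·36·40·24 ≡ 37 (mod 71).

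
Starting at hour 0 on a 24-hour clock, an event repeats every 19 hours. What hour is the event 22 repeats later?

22·19 = 418.
418 = 17·24 + 10, so 418 mod 24 = 10.
(0 + 10) mod 24 = 10.

10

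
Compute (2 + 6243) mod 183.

6243 − 34·183 = 21, so 6243 ≡ 21 (mod 183).
(2 + 21) mod 183 = 23.

23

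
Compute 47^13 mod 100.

Square-and-reduce mod 100: 47^1≡47, 47^2≡9, 47^4≡81, 47^8≡61.
Since 13 = 1 + 4 + 8 in binary, 47^13 ≡ 47·81·61 ≡ 27 (mod 100).

27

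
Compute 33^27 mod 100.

77

By repeated squaring mod 100: 33^1≡33, 33^2≡89, 33^4≡21, 33^8≡41, 33^16≡81.
27 = 1 + 2 + 8 + 16, so 33^27 ≡ 33·89·41·81 ≡ 77 (mod 100).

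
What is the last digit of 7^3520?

1

Last digits of 7^n: 7, 9, 3, 1 (period 4).
3520 leaves remainder 0 on division by 4, so 7^3520 ends in 1.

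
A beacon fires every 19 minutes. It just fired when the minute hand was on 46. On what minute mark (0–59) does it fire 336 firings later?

10

336·19 = 6384.
6384 − 106·60 = 24, so 6384 ≡ 24 (mod 60).
(46 + 24) mod 60 = 10.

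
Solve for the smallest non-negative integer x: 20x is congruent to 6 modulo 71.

20⁻¹ ≡ 32 (mod 71) because 20·32 = 640 = 9·71 + 1.
Multiplying both sides by 32: x ≡ 32·6 = 192 ≡ 50 (mod 71).

50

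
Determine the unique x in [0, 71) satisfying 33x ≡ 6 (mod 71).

26

The inverse of 33 mod 71 is 28 (since 33·28 = 924 ≡ 1).
So x ≡ 28·6 = 168 ≡ 26 (mod 71).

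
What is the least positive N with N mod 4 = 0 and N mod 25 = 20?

Since 25·1 ≡ 1 (mod 4), take x = 20 + 25·((0−20)·1 mod 4) = 20 + 25·0 = 20.
Check: 20 mod 4 = 0, 20 mod 25 = 20.

20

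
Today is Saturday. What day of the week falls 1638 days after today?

1638 mod 7 = 0 (since 234·7 = 1638).
Saturday + 0 days → Saturday.

Saturday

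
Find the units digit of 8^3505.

8

The units digit of 8^n cycles with period 4: 8, 4, 2, 6, …
3505 leaves remainder 1 on division by 4, so 8^3505 ends in 8.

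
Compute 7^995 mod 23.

Square-and-reduce mod 23: 7^1≡7, 7^2≡3, 7^4≡9, 7^8≡12, 7^16≡6, 7^32≡13, 7^64≡8, 7^128≡18, 7^256≡2, 7^512≡4.
995 = 1 + 2 + 32 + 64 + 128 + 256 + 512, so 7^995 ≡ 7·3·13·8·18·2·4 ≡ 17 (mod 23).

17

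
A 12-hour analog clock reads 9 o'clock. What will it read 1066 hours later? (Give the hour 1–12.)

Dividing 1066 by 12 gives quotient 88 and remainder 10.
9 + 10 → 7 on a 12-hour dial.

7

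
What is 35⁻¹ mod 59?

35·27 = 945 = 16·59 + 1, so 35⁻¹ ≡ 27 (mod 59).

27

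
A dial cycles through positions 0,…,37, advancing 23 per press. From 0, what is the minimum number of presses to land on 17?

The inverse of 23 mod 38 is 5 (since 23·5 = 115 ≡ 1).
So x ≡ 5·17 = 85 ≡ 9 (mod 38).

9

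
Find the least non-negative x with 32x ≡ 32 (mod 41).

1

32⁻¹ ≡ 9 (mod 41) because 32·9 = 288 = 7·41 + 1.
So x ≡ 9·32 = 288 ≡ 1 (mod 41).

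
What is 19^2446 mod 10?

1

The units digit of 19^n cycles with period 2: 9, 1, …
2446 mod 2 = 0, so the last digit matches 9^2 = 1.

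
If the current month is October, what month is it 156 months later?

October

Dividing 156 by 12 gives quotient 13 and remainder 0.
October + 0 months → October.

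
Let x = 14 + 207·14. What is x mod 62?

207·14 = 2898.
2898 mod 62 = 46 (since 46·62 = 2852).
(14 + 46) mod 62 = 60.

60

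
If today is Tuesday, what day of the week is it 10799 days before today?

10799 − 1542·7 = 5, so 10799 ≡ 5 (mod 7).
Tuesday − 5 days → Thursday.

Thursday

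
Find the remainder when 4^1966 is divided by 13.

9

Successive squares of 4 mod 13: 4^1≡4, 4^2≡3, 4^4≡9, 4^8≡3, 4^16≡9, 4^32≡3, 4^64≡9, 4^128≡3, 4^256≡9, 4^512≡3, 4^1024≡9.
Since 1966 = 2 + 4 + 8 + 32 + 128 + 256 + 512 + 1024 in binary, 4^1966 ≡ 3·9·3·3·3·9·3·9 ≡ 9 (mod 13).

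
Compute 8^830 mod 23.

By repeated squaring mod 23: 8^1≡8, 8^2≡18, 8^4≡2, 8^8≡4, 8^16≡16, 8^32≡3, 8^64≡9, 8^128≡12, 8^256≡6, 8^512≡13.
830 = 2 + 4 + 8 + 16 + 32 + 256 + 512, so 8^830 ≡ 18·2·4·16·3·6·13 ≡ 16 (mod 23).

16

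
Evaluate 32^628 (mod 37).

34

By repeated squaring mod 37: 32^1≡32, 32^2≡25, 32^4≡33, 32^8≡16, 32^16≡34, 32^32≡9, 32^64≡7, 32^128≡12, 32^256≡33, 32^512≡16.
Since 628 = 4 + 16 + 32 + 64 + 512 in binary, 32^628 ≡ 33·34·9·7·16 ≡ 34 (mod 37).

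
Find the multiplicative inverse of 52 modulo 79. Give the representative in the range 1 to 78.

38

79 = 1·52 + 27
52 = 1·27 + 25
27 = 1·25 + 2
25 = 12·2 + 1
2 = 2·1 + 0
Back-substituting gives 52·38 ≡ 1 (mod 79).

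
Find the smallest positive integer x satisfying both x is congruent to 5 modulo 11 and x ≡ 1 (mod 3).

16

x ≡ 1 (mod 3) gives x ∈ {1, 4, 7, 10, 13, 16}.
The first of these with x mod 11 = 5 is 16.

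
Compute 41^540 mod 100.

By repeated squaring mod 100: 41^1≡41, 41^2≡81, 41^4≡61, 41^8≡21, 41^16≡41, 41^32≡81, 41^64≡61, 41^128≡21, 41^256≡41, 41^512≡81.
Since 540 = 4 + 8 + 16 + 512 in binary, 41^540 ≡ 61·21·41·81 ≡ 1 (mod 100).

1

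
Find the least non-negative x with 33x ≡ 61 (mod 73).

66

The inverse of 33 mod 73 is 31 (since 33·31 = 1023 ≡ 1).
So x ≡ 31·61 = 1891 ≡ 66 (mod 73).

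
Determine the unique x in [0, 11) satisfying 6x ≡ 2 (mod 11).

The inverse of 6 mod 11 is 2 (since 6·2 = 12 ≡ 1).
Multiplying both sides by 2: x ≡ 2·2 = 4 ≡ 4 (mod 11).

4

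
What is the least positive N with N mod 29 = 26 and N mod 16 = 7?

55

x ≡ 7 (mod 16) gives x ∈ {7, 23, 39, 55}.
The first of these with x mod 29 = 26 is 55.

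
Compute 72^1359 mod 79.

22

Successive squares of 72 mod 79: 72^1≡72, 72^2≡49, 72^4≡31, 72^8≡13, 72^16≡11, 72^32≡42, 72^64≡26, 72^128≡44, 72^256≡40, 72^512≡20, 72^1024≡5.
Since 1359 = 1 + 2 + 4 + 8 + 64 + 256 + 1024 in binary, 72^1359 ≡ 72·49·31·13·26·40·5 ≡ 22 (mod 79).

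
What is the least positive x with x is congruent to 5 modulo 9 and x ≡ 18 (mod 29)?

x ≡ 5 (mod 9) gives x ∈ {5, 14, 23, 32, 41, 50, 59, 68, …}.
The first of these with x mod 29 = 18 is 221.

221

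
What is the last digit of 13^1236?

1

The units digit of 13^n cycles with period 4: 3, 9, 7, 1, …
1236 leaves remainder 0 on division by 4, so 13^1236 ends in 1.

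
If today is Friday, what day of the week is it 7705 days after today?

Wednesday

7705 mod 7 = 5 (since 1100·7 = 7700).
Friday + 5 days → Wednesday.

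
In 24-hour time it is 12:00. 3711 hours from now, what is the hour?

3

3711 − 154·24 = 15, so 3711 ≡ 15 (mod 24).
(12 + 15) mod 24 = 3.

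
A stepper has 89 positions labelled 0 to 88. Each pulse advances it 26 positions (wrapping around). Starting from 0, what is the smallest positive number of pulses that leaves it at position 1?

24

89 = 3·26 + 11
26 = 2·11 + 4
11 = 2·4 + 3
4 = 1·3 + 1
3 = 3·1 + 0
Back-substituting gives 26·24 ≡ 1 (mod 89).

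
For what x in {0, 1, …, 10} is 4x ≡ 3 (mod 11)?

4⁻¹ ≡ 3 (mod 11) because 4·3 = 12 = 1·11 + 1.
So x ≡ 3·3 = 9 ≡ 9 (mod 11).

9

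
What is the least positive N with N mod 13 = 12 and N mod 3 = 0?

x ≡ 0 (mod 3) gives x ∈ {0, 3, 6, 9, 12}.
The first of these with x mod 13 = 12 is 12.

12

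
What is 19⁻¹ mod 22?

22 = 1·19 + 3
19 = 6·3 + 1
3 = 3·1 + 0
Back-substituting gives 19·7 ≡ 1 (mod 22).

7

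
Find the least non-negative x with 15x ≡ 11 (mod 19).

The inverse of 15 mod 19 is 14 (since 15·14 = 210 ≡ 1).
So x ≡ 14·11 = 154 ≡ 2 (mod 19).

2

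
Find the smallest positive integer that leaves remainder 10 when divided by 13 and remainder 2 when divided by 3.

Since 3·9 ≡ 1 (mod 13), take x = 2 + 3·((10−2)·9 mod 13) = 2 + 3·7 = 23.
Check: 23 mod 13 = 10, 23 mod 3 = 2.

23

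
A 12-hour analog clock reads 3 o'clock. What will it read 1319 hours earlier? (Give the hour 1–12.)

4

Dividing 1319 by 12 gives quotient 109 and remainder 11.
3 − 11 → 4 on a 12-hour dial.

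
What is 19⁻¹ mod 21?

21 = 1·19 + 2
19 = 9·2 + 1
2 = 2·1 + 0
Back-substituting gives 19·10 ≡ 1 (mod 21).

10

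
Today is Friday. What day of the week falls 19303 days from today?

Dividing 19303 by 7 gives quotient 2757 and remainder 4.
Friday + 4 days → Tuesday.

Tuesday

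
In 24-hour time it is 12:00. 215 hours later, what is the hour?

215 − 8·24 = 23, so 215 ≡ 23 (mod 24).
(12 + 23) mod 24 = 11.

11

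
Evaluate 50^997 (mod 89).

Square-and-reduce mod 89: 50^1≡50, 50^2≡8, 50^4≡64, 50^8≡2, 50^16≡4, 50^32≡16, 50^64≡78, 50^128≡32, 50^256≡45, 50^512≡67.
997 = 1 + 4 + 32 + 64 + 128 + 256 + 512, so 50^997 ≡ 50·64·16·78·32·45·67 ≡ 57 (mod 89).

57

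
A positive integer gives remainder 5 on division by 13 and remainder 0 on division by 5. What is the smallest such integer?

x ≡ 0 (mod 5) gives x ∈ {0, 5}.
The first of these with x mod 13 = 5 is 5.

5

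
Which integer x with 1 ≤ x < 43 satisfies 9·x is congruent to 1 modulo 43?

9·24 = 216 = 5·43 + 1, so 9⁻¹ ≡ 24 (mod 43).

24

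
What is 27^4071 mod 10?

3

Powers of 7 mod 10 repeat with period 4: 7, 9, 3, 1.
4071 leaves remainder 3 on division by 4, so 27^4071 ends in 3.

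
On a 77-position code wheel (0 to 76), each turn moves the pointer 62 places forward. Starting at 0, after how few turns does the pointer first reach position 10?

The inverse of 62 mod 77 is 41 (since 62·41 = 2542 ≡ 1).
Multiplying both sides by 41: x ≡ 41·10 = 410 ≡ 25 (mod 77).

25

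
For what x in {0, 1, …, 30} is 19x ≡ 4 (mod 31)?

19⁻¹ ≡ 18 (mod 31) because 19·18 = 342 = 11·31 + 1.
So x ≡ 18·4 = 72 ≡ 10 (mod 31).
Check: 19·10 = 190 = 6·31 + 4.

10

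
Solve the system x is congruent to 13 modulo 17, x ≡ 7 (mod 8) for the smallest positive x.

x ≡ 7 (mod 8) gives x ∈ {7, 15, 23, 31, 39, 47}.
The first of these with x mod 17 = 13 is 47.

47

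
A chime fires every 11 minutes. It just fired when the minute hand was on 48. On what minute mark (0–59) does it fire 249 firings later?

27

249·11 = 2739.
2739 mod 60 = 39 (since 45·60 = 2700).
(48 + 39) mod 60 = 27.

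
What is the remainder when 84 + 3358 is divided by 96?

82

Dividing 3358 by 96 gives quotient 34 and remainder 94.
(84 + 94) mod 96 = 82.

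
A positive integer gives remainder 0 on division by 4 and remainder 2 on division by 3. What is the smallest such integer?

8

Since 3·3 ≡ 1 (mod 4), take x = 2 + 3·((0−2)·3 mod 4) = 2 + 3·2 = 8.
Check: 8 mod 4 = 0, 8 mod 3 = 2.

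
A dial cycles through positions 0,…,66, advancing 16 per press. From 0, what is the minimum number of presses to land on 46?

28

The inverse of 16 mod 67 is 21 (since 16·21 = 336 ≡ 1).
Multiplying both sides by 21: x ≡ 21·46 = 966 ≡ 28 (mod 67).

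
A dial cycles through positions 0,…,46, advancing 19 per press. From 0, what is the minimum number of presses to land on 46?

42

19⁻¹ ≡ 5 (mod 47) because 19·5 = 95 = 2·47 + 1.
So x ≡ 5·46 = 230 ≡ 42 (mod 47).
Check: 19·42 = 798 = 16·47 + 46.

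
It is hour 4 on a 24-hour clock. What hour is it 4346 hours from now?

4346 − 181·24 = 2, so 4346 ≡ 2 (mod 24).
(4 + 2) mod 24 = 6.

6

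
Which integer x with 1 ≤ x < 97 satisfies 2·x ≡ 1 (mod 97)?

97 = 48·2 + 1
2 = 2·1 + 0
Back-substituting gives 2·49 ≡ 1 (mod 97).

49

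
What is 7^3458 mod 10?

9

Powers of 7 mod 10 repeat with period 4: 7, 9, 3, 1.
3458 leaves remainder 2 on division by 4, so 7^3458 ends in 9.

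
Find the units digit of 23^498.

9

Last digits of 3^n: 3, 9, 7, 1 (period 4).
498 mod 4 = 2, so the last digit matches 3^2 = 9.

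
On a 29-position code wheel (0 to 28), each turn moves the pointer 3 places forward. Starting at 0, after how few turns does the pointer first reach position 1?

10

3⁻¹ ≡ 10 (mod 29) because 3·10 = 30 = 1·29 + 1.
Multiplying both sides by 10: x ≡ 10·1 = 10 ≡ 10 (mod 29).
Check: 3·10 = 30 = 1·29 + 1.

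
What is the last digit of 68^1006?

The units digit of 68^n cycles with period 4: 8, 4, 2, 6, …
1006 mod 4 = 2, so the last digit matches 8^2 = 4.

4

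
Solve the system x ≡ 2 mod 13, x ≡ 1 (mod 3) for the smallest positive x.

28

Since 3·9 ≡ 1 (mod 13), take x = 1 + 3·((2−1)·9 mod 13) = 1 + 3·9 = 28.
Check: 28 mod 13 = 2, 28 mod 3 = 1.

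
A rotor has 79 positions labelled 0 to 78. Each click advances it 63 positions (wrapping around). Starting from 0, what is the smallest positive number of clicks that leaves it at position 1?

79 = 1·63 + 16
63 = 3·16 + 15
16 = 1·15 + 1
15 = 15·1 + 0
Back-substituting gives 63·74 ≡ 1 (mod 79).

74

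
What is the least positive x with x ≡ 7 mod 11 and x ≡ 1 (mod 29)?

117

Since 29·8 ≡ 1 (mod 11), take x = 1 + 29·((7−1)·8 mod 11) = 1 + 29·4 = 117.
Check: 117 mod 11 = 7, 117 mod 29 = 1.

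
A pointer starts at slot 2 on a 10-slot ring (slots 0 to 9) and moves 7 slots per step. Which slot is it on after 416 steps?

416·7 = 2912.
2912 = 291·10 + 2, so 2912 mod 10 = 2.
(2 + 2) mod 10 = 4.

4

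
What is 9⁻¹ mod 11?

5

11 = 1·9 + 2
9 = 4·2 + 1
2 = 2·1 + 0
Back-substituting gives 9·5 ≡ 1 (mod 11).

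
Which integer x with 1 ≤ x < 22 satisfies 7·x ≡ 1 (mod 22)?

7·19 = 133 = 6·22 + 1, so 7⁻¹ ≡ 19 (mod 22).

19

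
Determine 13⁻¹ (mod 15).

15 = 1·13 + 2
13 = 6·2 + 1
2 = 2·1 + 0
Back-substituting gives 13·7 ≡ 1 (mod 15).

7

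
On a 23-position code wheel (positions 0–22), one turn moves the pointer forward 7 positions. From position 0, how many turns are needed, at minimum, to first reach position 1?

10

7·10 = 70 = 3·23 + 1, so 7⁻¹ ≡ 10 (mod 23).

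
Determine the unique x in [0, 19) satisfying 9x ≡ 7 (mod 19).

5

9⁻¹ ≡ 17 (mod 19) because 9·17 = 153 = 8·19 + 1.
So x ≡ 17·7 = 119 ≡ 5 (mod 19).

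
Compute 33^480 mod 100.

1

Successive squares of 33 mod 100: 33^1≡33, 33^2≡89, 33^4≡21, 33^8≡41, 33^16≡81, 33^32≡61, 33^64≡21, 33^128≡41, 33^256≡81.
480 = 32 + 64 + 128 + 256, so 33^480 ≡ 61·21·41·81 ≡ 1 (mod 100).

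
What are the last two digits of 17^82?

89

Square-and-reduce mod 100: 17^1≡17, 17^2≡89, 17^4≡21, 17^8≡41, 17^16≡81, 17^32≡61, 17^64≡21.
Since 82 = 2 + 16 + 64 in binary, 17^82 ≡ 89·81·21 ≡ 89 (mod 100).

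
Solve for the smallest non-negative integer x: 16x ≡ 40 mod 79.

The inverse of 16 mod 79 is 5 (since 16·5 = 80 ≡ 1).
Multiplying both sides by 5: x ≡ 5·40 = 200 ≡ 42 (mod 79).

42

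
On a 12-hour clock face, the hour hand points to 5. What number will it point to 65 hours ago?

Dividing 65 by 12 gives quotient 5 and remainder 5.
5 − 5 → 12 on a 12-hour dial.

12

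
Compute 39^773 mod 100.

19

Successive squares of 39 mod 100: 39^1≡39, 39^2≡21, 39^4≡41, 39^8≡81, 39^16≡61, 39^32≡21, 39^64≡41, 39^128≡81, 39^256≡61, 39^512≡21.
Since 773 = 1 + 4 + 256 + 512 in binary, 39^773 ≡ 39·41·61·21 ≡ 19 (mod 100).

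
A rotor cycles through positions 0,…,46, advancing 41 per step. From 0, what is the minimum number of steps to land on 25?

35

41⁻¹ ≡ 39 (mod 47) because 41·39 = 1599 = 34·47 + 1.
So x ≡ 39·25 = 975 ≡ 35 (mod 47).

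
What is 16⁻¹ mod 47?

3

16·3 = 48 = 1·47 + 1, so 16⁻¹ ≡ 3 (mod 47).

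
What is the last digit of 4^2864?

The units digit of 4^n cycles with period 2: 4, 6, …
2864 mod 2 = 0, so the last digit matches 4^2 = 6.

6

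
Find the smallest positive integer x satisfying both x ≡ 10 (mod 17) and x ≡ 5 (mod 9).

95

x ≡ 5 (mod 9) gives x ∈ {5, 14, 23, 32, 41, 50, 59, 68, …}.
The first of these with x mod 17 = 10 is 95.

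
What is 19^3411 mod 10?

9

The units digit of 19^n cycles with period 2: 9, 1, …
3411 leaves remainder 1 on division by 2, so 19^3411 ends in 9.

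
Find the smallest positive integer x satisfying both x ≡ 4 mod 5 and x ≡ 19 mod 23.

19

x ≡ 4 (mod 5) gives x ∈ {4, 9, 14, 19}.
The first of these with x mod 23 = 19 is 19.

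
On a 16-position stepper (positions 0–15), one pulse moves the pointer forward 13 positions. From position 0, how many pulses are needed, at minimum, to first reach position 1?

16 = 1·13 + 3
13 = 4·3 + 1
3 = 3·1 + 0
Back-substituting gives 13·5 ≡ 1 (mod 16).

5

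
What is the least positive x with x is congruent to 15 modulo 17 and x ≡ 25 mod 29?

83

x ≡ 15 (mod 17) gives x ∈ {15, 32, 49, 66, 83}.
The first of these with x mod 29 = 25 is 83.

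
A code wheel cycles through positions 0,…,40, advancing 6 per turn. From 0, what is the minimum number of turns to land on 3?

21

The inverse of 6 mod 41 is 7 (since 6·7 = 42 ≡ 1).
So x ≡ 7·3 = 21 ≡ 21 (mod 41).
Check: 6·21 = 126 = 3·41 + 3.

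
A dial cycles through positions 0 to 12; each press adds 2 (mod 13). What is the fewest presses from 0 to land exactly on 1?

7

13 = 6·2 + 1
2 = 2·1 + 0
Back-substituting gives 2·7 ≡ 1 (mod 13).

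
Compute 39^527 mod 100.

79

Successive squares of 39 mod 100: 39^1≡39, 39^2≡21, 39^4≡41, 39^8≡81, 39^16≡61, 39^32≡21, 39^64≡41, 39^128≡81, 39^256≡61, 39^512≡21.
Since 527 = 1 + 2 + 4 + 8 + 512 in binary, 39^527 ≡ 39·21·41·81·21 ≡ 79 (mod 100).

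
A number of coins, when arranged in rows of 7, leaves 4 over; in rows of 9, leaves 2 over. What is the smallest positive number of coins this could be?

x ≡ 4 (mod 7) gives x ∈ {4, 11}.
The first of these with x mod 9 = 2 is 11.

11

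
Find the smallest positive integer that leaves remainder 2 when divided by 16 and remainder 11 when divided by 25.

386

x ≡ 2 (mod 16) gives x ∈ {2, 18, 34, 50, 66, 82, 98, 114, …}.
The first of these with x mod 25 = 11 is 386.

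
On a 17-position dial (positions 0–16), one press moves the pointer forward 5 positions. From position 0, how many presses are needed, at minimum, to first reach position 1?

5·7 = 35 = 2·17 + 1, so 5⁻¹ ≡ 7 (mod 17).

7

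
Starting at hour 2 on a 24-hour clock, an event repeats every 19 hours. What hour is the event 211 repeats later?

3

211·19 = 4009.
4009 − 167·24 = 1, so 4009 ≡ 1 (mod 24).
(2 + 1) mod 24 = 3.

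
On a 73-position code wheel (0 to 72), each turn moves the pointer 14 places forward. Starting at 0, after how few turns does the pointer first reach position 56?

4

14⁻¹ ≡ 47 (mod 73) because 14·47 = 658 = 9·73 + 1.
Multiplying both sides by 47: x ≡ 47·56 = 2632 ≡ 4 (mod 73).
Check: 14·4 = 56 = 0·73 + 56.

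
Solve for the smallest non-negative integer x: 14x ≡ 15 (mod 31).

21

The inverse of 14 mod 31 is 20 (since 14·20 = 280 ≡ 1).
Multiplying both sides by 20: x ≡ 20·15 = 300 ≡ 21 (mod 31).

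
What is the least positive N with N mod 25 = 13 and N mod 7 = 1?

113

x ≡ 1 (mod 7) gives x ∈ {1, 8, 15, 22, 29, 36, 43, 50, …}.
The first of these with x mod 25 = 13 is 113.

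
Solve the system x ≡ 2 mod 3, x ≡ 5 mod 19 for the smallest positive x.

5

Since 19·1 ≡ 1 (mod 3), take x = 5 + 19·((2−5)·1 mod 3) = 5 + 19·0 = 5.
Check: 5 mod 3 = 2, 5 mod 19 = 5.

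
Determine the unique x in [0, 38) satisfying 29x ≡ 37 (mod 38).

17

The inverse of 29 mod 38 is 21 (since 29·21 = 609 ≡ 1).
So x ≡ 21·37 = 777 ≡ 17 (mod 38).
Check: 29·17 = 493 = 12·38 + 37.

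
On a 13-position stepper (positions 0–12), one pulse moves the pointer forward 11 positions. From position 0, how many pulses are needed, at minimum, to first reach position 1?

6

11·6 = 66 = 5·13 + 1, so 11⁻¹ ≡ 6 (mod 13).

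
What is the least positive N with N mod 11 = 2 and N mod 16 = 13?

13

x ≡ 2 (mod 11) gives x ∈ {2, 13}.
The first of these with x mod 16 = 13 is 13.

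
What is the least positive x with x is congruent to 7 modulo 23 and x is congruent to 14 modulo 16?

30

x ≡ 14 (mod 16) gives x ∈ {14, 30}.
The first of these with x mod 23 = 7 is 30.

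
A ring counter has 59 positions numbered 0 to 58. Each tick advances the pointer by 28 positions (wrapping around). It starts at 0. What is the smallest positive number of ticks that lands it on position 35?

The inverse of 28 mod 59 is 19 (since 28·19 = 532 ≡ 1).
Multiplying both sides by 19: x ≡ 19·35 = 665 ≡ 16 (mod 59).

16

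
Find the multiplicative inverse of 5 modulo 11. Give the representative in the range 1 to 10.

11 = 2·5 + 1
5 = 5·1 + 0
Back-substituting gives 5·9 ≡ 1 (mod 11).

9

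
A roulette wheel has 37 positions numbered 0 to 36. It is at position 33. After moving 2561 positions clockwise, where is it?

2561 − 69·37 = 8, so 2561 ≡ 8 (mod 37).
(33 + 8) mod 37 = 4.

4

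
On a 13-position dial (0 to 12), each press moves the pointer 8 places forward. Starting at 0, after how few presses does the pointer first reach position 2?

10

The inverse of 8 mod 13 is 5 (since 8·5 = 40 ≡ 1).
So x ≡ 5·2 = 10 ≡ 10 (mod 13).
Check: 8·10 = 80 = 6·13 + 2.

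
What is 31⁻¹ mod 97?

97 = 3·31 + 4
31 = 7·4 + 3
4 = 1·3 + 1
3 = 3·1 + 0
Back-substituting gives 31·72 ≡ 1 (mod 97).

72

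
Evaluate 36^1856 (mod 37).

By repeated squaring mod 37: 36^1≡36, 36^2≡1, 36^4≡1, 36^8≡1, 36^16≡1, 36^32≡1, 36^64≡1, 36^128≡1, 36^256≡1, 36^512≡1, 36^1024≡1.
Since 1856 = 64 + 256 + 512 + 1024 in binary, 36^1856 ≡ 1·1·1·1 ≡ 1 (mod 37).

1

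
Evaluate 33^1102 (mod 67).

By repeated squaring mod 67: 33^1≡33, 33^2≡17, 33^4≡21, 33^8≡39, 33^16≡47, 33^32≡65, 33^64≡4, 33^128≡16, 33^256≡55, 33^512≡10, 33^1024≡33.
1102 = 2 + 4 + 8 + 64 + 1024, so 33^1102 ≡ 17·21·39·4·33 ≡ 26 (mod 67).

26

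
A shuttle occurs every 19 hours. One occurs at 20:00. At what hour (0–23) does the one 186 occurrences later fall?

2

186·19 = 3534.
3534 = 147·24 + 6, so 3534 mod 24 = 6.
(20 + 6) mod 24 = 2.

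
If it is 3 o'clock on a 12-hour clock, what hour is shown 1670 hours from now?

1670 mod 12 = 2 (since 139·12 = 1668).
3 + 2 → 5 on a 12-hour dial.

5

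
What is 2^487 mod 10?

Powers of 2 mod 10 repeat with period 4: 2, 4, 8, 6.
487 mod 4 = 3, so the last digit matches 2^3 = 8.

8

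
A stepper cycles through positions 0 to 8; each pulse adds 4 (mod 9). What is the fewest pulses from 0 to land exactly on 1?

4·7 = 28 = 3·9 + 1, so 4⁻¹ ≡ 7 (mod 9).

7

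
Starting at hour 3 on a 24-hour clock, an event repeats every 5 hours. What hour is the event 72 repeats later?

3

72·5 = 360.
Dividing 360 by 24 gives quotient 15 and remainder 0.
(3 + 0) mod 24 = 3.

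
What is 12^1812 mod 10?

Last digits of 2^n: 2, 4, 8, 6 (period 4).
1812 mod 4 = 0, so the last digit matches 2^4 = 6.

6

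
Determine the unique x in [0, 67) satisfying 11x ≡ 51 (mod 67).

29

The inverse of 11 mod 67 is 61 (since 11·61 = 671 ≡ 1).
Multiplying both sides by 61: x ≡ 61·51 = 3111 ≡ 29 (mod 67).
Check: 11·29 = 319 = 4·67 + 51.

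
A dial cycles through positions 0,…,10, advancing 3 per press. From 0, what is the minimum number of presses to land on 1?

3⁻¹ ≡ 4 (mod 11) because 3·4 = 12 = 1·11 + 1.
So x ≡ 4·1 = 4 ≡ 4 (mod 11).

4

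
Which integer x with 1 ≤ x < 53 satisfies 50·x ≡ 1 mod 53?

35

53 = 1·50 + 3
50 = 16·3 + 2
3 = 1·2 + 1
2 = 2·1 + 0
Back-substituting gives 50·35 ≡ 1 (mod 53).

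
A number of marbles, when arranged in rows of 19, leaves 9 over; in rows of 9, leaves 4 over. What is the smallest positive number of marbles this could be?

85

Since 9·17 ≡ 1 (mod 19), take x = 4 + 9·((9−4)·17 mod 19) = 4 + 9·9 = 85.
Check: 85 mod 19 = 9, 85 mod 9 = 4.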